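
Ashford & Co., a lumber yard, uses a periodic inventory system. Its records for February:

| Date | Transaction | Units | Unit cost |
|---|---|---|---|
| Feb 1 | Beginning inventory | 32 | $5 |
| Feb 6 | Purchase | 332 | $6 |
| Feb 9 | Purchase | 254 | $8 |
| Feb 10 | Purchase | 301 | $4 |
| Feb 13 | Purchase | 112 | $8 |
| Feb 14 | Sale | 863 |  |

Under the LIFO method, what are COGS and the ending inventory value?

COGS = $5,308; ending inventory = $976

Feb 14, 863 sold [LIFO — newest first]: 112 @ $8 + 301 @ $4 + 254 @ $8 + 196 @ $6 = $5,308
Ending inventory: 32 @ $5 + 136 @ $6 = $976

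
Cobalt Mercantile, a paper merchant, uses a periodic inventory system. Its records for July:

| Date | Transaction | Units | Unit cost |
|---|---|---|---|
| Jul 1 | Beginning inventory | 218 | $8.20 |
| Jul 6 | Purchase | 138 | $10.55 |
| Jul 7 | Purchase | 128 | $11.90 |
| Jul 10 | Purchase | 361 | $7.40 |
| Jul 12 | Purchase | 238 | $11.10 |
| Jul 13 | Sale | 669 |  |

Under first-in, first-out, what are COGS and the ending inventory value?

Jul 13, 669 sold [FIFO — oldest first]: 218 @ $8.20 + 138 @ $10.55 + 128 @ $11.90 + 185 @ $7.40 = $6,135.70
Ending inventory: 176 @ $7.40 + 238 @ $11.10 = $3,944.20

COGS = $6,135.70; ending inventory = $3,944.20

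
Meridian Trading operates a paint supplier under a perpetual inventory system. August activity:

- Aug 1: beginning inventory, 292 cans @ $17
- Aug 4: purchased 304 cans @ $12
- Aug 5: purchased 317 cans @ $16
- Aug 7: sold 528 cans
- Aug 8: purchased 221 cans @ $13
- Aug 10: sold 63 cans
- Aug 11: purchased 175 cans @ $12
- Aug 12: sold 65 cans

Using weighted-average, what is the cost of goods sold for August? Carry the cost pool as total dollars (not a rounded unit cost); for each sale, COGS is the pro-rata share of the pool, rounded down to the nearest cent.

After Aug 1: 292 on hand, pool $4,964.00 (≈ $17.0000 each)
After Aug 4: 596 on hand, pool $8,612.00 (≈ $14.4497 each)
After Aug 5: 913 on hand, pool $13,684.00 (≈ $14.9880 each)
Aug 7, sell 528: 528/913 × $13,684.00 → $7,913.63
After Aug 8: 606 on hand, pool $8,643.37 (≈ $14.2630 each)
Aug 10, sell 63: 63/606 × $8,643.37 → $898.56
After Aug 11: 718 on hand, pool $9,844.81 (≈ $13.7114 each)
Aug 12, sell 65: 65/718 × $9,844.81 → $891.24
Total COGS = $7,913.63 + $898.56 + $891.24 = $9,703.43
Ending inventory (cost pool remaining) = $8,953.57

COGS = $9,703.43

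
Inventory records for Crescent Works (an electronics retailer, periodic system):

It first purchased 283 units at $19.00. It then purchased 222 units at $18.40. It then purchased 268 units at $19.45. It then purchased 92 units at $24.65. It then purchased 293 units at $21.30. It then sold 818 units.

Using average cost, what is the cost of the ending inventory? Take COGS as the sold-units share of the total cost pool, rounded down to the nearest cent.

Ending inventory = $6,806.79

Sale 1, sell 818: 818/1158 × $23,183.10 → $16,376.31
Ending inventory (cost pool remaining) = $6,806.79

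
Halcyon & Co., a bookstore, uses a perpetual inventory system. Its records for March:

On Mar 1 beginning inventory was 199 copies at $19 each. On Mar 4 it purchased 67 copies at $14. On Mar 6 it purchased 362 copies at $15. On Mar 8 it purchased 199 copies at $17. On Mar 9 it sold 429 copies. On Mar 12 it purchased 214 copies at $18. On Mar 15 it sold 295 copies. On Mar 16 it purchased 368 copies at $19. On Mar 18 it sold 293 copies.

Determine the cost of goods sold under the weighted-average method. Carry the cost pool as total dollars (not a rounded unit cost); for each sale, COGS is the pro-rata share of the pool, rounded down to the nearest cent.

After Mar 1: 199 on hand, pool $3,781.00 (≈ $19.0000 each)
After Mar 4: 266 on hand, pool $4,719.00 (≈ $17.7406 each)
After Mar 6: 628 on hand, pool $10,149.00 (≈ $16.1608 each)
After Mar 8: 827 on hand, pool $13,532.00 (≈ $16.3628 each)
Mar 9, sell 429: 429/827 × $13,532.00 → $7,019.62
After Mar 12: 612 on hand, pool $10,364.38 (≈ $16.9353 each)
Mar 15, sell 295: 295/612 × $10,364.38 → $4,995.90
After Mar 16: 685 on hand, pool $12,360.48 (≈ $18.0445 each)
Mar 18, sell 293: 293/685 × $12,360.48 → $5,287.03
Total COGS = $7,019.62 + $4,995.90 + $5,287.03 = $17,302.55
Ending inventory (cost pool remaining) = $7,073.45
Check: goods available $24,376.00 = COGS $17,302.55 + ending $7,073.45

COGS = $17,302.55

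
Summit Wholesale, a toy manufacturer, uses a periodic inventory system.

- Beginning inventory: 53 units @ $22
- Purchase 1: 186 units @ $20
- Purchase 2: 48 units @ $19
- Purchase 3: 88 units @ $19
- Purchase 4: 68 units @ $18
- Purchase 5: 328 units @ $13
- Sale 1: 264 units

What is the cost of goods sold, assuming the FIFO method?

COGS = $5,361

Sale 1 (264) [FIFO — oldest first]: 53 @ $22 + 186 @ $20 + 25 @ $19 = $5,361
Ending inventory: 23 @ $19 + 88 @ $19 + 68 @ $18 + 328 @ $13 = $7,597
Check: goods available $12,958 = COGS $5,361 + ending $7,597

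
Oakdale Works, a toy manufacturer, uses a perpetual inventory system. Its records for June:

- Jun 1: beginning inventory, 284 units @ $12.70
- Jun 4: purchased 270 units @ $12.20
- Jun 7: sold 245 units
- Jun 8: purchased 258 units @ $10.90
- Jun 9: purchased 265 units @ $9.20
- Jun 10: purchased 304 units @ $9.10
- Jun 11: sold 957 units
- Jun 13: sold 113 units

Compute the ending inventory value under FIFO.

Ending inventory = $600.60

Jun 7, 245 sold [FIFO — oldest first]: 245 @ $12.70 = $3,111.50
Jun 11, 957 sold [FIFO — oldest first]: 39 @ $12.70 + 270 @ $12.20 + 258 @ $10.90 + 265 @ $9.20 + 125 @ $9.10 = $10,177.00
Jun 13, 113 sold [FIFO — oldest first]: 113 @ $9.10 = $1,028.30
Total COGS = $3,111.50 + $10,177.00 + $1,028.30 = $14,316.80
Ending inventory: 66 @ $9.10 = $600.60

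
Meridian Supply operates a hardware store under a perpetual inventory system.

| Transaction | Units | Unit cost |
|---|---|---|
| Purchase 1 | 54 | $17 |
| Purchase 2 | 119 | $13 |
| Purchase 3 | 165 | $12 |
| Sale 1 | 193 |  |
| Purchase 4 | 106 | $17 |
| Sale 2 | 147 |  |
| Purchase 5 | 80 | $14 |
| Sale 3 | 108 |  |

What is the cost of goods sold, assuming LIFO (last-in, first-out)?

Sale 1 (193) [LIFO — newest first]: 165 @ $12 + 28 @ $13 = $2,344
Sale 2 (147) [LIFO — newest first]: 106 @ $17 + 41 @ $13 = $2,335
Sale 3 (108) [LIFO — newest first]: 80 @ $14 + 28 @ $13 = $1,484
Total COGS = $2,344 + $2,335 + $1,484 = $6,163
Ending inventory: 54 @ $17 + 22 @ $13 = $1,204

COGS = $6,163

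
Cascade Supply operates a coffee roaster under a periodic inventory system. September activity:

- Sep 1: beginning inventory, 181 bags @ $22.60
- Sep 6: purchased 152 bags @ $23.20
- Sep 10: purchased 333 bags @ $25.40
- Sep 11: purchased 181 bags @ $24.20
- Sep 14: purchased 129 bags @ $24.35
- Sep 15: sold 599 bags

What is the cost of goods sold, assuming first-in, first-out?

Sep 15, 599 sold [FIFO — oldest first]: 181 @ $22.60 + 152 @ $23.20 + 266 @ $25.40 = $14,373.40
Ending inventory: 67 @ $25.40 + 181 @ $24.20 + 129 @ $24.35 = $9,223.15
Check: goods available $23,596.55 = COGS $14,373.40 + ending $9,223.15

COGS = $14,373.40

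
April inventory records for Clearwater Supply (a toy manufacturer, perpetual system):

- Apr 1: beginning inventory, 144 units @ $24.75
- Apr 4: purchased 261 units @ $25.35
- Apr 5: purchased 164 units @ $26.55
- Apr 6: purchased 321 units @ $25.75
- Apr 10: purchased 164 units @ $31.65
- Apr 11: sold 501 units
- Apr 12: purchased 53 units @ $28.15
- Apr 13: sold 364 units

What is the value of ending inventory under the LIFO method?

Ending inventory = $6,048.30

Apr 11, 501 sold [LIFO — newest first]: 164 @ $31.65 + 321 @ $25.75 + 16 @ $26.55 = $13,881.15
Apr 13, 364 sold [LIFO — newest first]: 53 @ $28.15 + 148 @ $26.55 + 163 @ $25.35 = $9,553.40
Total COGS = $13,881.15 + $9,553.40 = $23,434.55
Ending inventory: 144 @ $24.75 + 98 @ $25.35 = $6,048.30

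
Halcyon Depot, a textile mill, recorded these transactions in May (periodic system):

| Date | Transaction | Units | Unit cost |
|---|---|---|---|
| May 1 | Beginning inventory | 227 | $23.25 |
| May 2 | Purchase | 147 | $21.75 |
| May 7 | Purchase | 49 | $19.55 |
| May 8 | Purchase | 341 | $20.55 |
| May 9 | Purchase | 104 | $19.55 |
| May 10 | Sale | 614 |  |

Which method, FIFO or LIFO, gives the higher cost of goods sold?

FIFO

FIFO COGS: 227 @ $23.25 + 147 @ $21.75 + 49 @ $19.55 + 191 @ $20.55 = $13,358.00
LIFO COGS: 104 @ $19.55 + 341 @ $20.55 + 49 @ $19.55 + 120 @ $21.75 = $12,608.70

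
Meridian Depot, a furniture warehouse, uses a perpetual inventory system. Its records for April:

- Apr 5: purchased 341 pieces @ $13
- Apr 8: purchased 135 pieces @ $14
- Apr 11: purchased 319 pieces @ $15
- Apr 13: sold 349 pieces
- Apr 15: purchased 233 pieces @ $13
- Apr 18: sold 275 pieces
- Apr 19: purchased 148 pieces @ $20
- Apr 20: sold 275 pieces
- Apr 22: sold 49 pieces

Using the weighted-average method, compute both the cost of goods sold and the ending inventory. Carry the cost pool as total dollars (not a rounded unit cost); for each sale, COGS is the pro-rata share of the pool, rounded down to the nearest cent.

COGS = $13,598.50; ending inventory = $3,498.50

After Apr 5: 341 on hand, pool $4,433.00 (≈ $13.0000 each)
After Apr 8: 476 on hand, pool $6,323.00 (≈ $13.2836 each)
After Apr 11: 795 on hand, pool $11,108.00 (≈ $13.9723 each)
Apr 13, sell 349: 349/795 × $11,108.00 → $4,876.34
After Apr 15: 679 on hand, pool $9,260.66 (≈ $13.6387 each)
Apr 18, sell 275: 275/679 × $9,260.66 → $3,750.63
After Apr 19: 552 on hand, pool $8,470.03 (≈ $15.3443 each)
Apr 20, sell 275: 275/552 × $8,470.03 → $4,219.67
Apr 22, sell 49: 49/277 × $4,250.36 → $751.86
Total COGS = $4,876.34 + $3,750.63 + $4,219.67 + $751.86 = $13,598.50
Ending inventory (cost pool remaining) = $3,498.50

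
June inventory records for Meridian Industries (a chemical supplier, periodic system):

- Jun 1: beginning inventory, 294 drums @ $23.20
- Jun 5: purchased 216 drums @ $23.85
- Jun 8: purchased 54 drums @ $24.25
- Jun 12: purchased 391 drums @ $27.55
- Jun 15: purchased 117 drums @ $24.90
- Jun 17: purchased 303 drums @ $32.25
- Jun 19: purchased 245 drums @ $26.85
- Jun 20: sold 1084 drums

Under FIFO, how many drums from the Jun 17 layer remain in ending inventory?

291

Jun 20, 1084 sold [FIFO — oldest first]: 294 @ $23.20 + 216 @ $23.85 + 54 @ $24.25 + 391 @ $27.55 + 117 @ $24.90 + 12 @ $32.25 = $27,354.25
Ending inventory: 291 @ $32.25 + 245 @ $26.85 = $15,963.00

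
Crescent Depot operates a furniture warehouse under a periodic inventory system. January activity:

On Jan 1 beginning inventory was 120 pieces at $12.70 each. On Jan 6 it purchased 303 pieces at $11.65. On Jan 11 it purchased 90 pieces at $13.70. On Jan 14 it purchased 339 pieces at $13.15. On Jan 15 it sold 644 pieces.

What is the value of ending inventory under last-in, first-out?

Ending inventory = $2,549.20

Jan 15, 644 sold [LIFO — newest first]: 339 @ $13.15 + 90 @ $13.70 + 215 @ $11.65 = $8,195.60
Ending inventory: 120 @ $12.70 + 88 @ $11.65 = $2,549.20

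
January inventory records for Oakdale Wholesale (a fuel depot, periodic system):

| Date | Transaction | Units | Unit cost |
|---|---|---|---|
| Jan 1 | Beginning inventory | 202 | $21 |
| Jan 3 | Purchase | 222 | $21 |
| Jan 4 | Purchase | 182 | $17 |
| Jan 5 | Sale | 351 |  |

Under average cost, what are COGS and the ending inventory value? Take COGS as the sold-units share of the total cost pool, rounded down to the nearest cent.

COGS = $6,949.33; ending inventory = $5,048.67

Jan 5, sell 351: 351/606 × $11,998.00 → $6,949.33
Ending inventory (cost pool remaining) = $5,048.67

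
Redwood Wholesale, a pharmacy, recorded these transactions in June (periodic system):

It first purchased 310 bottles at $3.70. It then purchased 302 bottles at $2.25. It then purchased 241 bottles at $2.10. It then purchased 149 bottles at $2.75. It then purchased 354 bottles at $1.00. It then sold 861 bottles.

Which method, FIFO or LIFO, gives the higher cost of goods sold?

FIFO

FIFO COGS: 310 @ $3.70 + 302 @ $2.25 + 241 @ $2.10 + 8 @ $2.75 = $2,354.60
LIFO COGS: 354 @ $1.00 + 149 @ $2.75 + 241 @ $2.10 + 117 @ $2.25 = $1,533.10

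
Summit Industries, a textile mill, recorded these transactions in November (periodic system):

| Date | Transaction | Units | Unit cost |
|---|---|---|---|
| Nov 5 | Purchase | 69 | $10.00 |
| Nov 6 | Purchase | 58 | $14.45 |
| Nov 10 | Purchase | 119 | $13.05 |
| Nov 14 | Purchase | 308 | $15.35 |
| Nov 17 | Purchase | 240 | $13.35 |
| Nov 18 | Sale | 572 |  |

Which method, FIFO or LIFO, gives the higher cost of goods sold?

FIFO COGS: 69 @ $10.00 + 58 @ $14.45 + 119 @ $13.05 + 308 @ $15.35 + 18 @ $13.35 = $8,049.15
LIFO COGS: 240 @ $13.35 + 308 @ $15.35 + 24 @ $13.05 = $8,245.00

LIFO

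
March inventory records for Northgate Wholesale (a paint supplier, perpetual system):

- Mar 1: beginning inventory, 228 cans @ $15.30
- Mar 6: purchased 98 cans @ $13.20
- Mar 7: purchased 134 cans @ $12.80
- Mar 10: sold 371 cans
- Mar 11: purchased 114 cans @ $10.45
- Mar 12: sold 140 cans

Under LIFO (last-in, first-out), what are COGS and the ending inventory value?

COGS = $6,724.60; ending inventory = $963.90

Mar 10, 371 sold [LIFO — newest first]: 134 @ $12.80 + 98 @ $13.20 + 139 @ $15.30 = $5,135.50
Mar 12, 140 sold [LIFO — newest first]: 114 @ $10.45 + 26 @ $15.30 = $1,589.10
Total COGS = $5,135.50 + $1,589.10 = $6,724.60
Ending inventory: 63 @ $15.30 = $963.90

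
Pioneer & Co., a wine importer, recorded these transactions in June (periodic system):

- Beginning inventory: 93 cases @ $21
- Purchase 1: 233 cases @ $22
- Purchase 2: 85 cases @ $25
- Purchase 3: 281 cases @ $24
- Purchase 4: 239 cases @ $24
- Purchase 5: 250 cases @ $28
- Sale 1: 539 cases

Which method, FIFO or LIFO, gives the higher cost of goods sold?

LIFO

FIFO COGS: 93 @ $21 + 233 @ $22 + 85 @ $25 + 128 @ $24 = $12,276
LIFO COGS: 250 @ $28 + 239 @ $24 + 50 @ $24 = $13,936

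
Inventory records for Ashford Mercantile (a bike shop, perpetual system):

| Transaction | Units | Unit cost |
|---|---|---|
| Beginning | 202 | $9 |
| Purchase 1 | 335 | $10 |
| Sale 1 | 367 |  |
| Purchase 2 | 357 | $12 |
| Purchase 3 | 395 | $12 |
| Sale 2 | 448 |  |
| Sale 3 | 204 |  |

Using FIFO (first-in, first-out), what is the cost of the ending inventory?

Ending inventory = $3,240

Sale 1 (367) [FIFO — oldest first]: 202 @ $9 + 165 @ $10 = $3,468
Sale 2 (448) [FIFO — oldest first]: 170 @ $10 + 278 @ $12 = $5,036
Sale 3 (204) [FIFO — oldest first]: 79 @ $12 + 125 @ $12 = $2,448
Total COGS = $3,468 + $5,036 + $2,448 = $10,952
Ending inventory: 270 @ $12 = $3,240
Check: goods available $14,192 = COGS $10,952 + ending $3,240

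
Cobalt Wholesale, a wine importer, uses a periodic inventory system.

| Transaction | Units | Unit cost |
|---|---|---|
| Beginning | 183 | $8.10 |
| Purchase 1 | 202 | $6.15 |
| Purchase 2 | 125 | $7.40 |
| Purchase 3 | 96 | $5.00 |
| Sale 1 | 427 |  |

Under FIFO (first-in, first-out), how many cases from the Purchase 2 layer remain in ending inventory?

83

Sale 1 (427) [FIFO — oldest first]: 183 @ $8.10 + 202 @ $6.15 + 42 @ $7.40 = $3,035.40
Ending inventory: 83 @ $7.40 + 96 @ $5.00 = $1,094.20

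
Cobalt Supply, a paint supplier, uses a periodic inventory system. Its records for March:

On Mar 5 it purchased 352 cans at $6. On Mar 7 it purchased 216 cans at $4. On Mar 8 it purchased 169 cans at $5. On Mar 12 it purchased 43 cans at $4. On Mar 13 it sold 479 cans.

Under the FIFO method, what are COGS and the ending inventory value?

COGS = $2,620; ending inventory = $1,373

Mar 13, 479 sold [FIFO — oldest first]: 352 @ $6 + 127 @ $4 = $2,620
Ending inventory: 89 @ $4 + 169 @ $5 + 43 @ $4 = $1,373
Check: goods available $3,993 = COGS $2,620 + ending $1,373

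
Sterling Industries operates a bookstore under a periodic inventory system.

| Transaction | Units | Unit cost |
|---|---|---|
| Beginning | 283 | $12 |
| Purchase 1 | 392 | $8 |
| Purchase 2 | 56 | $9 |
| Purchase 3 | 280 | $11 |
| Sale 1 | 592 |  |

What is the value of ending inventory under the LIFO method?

Ending inventory = $4,484

Sale 1 (592) [LIFO — newest first]: 280 @ $11 + 56 @ $9 + 256 @ $8 = $5,632
Ending inventory: 283 @ $12 + 136 @ $8 = $4,484
Check: goods available $10,116 = COGS $5,632 + ending $4,484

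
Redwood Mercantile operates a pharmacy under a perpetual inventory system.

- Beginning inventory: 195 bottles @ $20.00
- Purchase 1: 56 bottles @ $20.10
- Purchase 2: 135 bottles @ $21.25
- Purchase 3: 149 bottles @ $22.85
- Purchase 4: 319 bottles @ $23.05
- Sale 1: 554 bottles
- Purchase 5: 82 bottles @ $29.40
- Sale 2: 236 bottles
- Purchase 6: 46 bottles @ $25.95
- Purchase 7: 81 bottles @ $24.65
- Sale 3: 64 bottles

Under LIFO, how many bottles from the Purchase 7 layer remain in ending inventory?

Sale 1 (554) [LIFO — newest first]: 319 @ $23.05 + 149 @ $22.85 + 86 @ $21.25 = $12,585.10
Sale 2 (236) [LIFO — newest first]: 82 @ $29.40 + 49 @ $21.25 + 56 @ $20.10 + 49 @ $20.00 = $5,557.65
Sale 3 (64) [LIFO — newest first]: 64 @ $24.65 = $1,577.60
Total COGS = $12,585.10 + $5,557.65 + $1,577.60 = $19,720.35
Ending inventory: 146 @ $20.00 + 46 @ $25.95 + 17 @ $24.65 = $4,532.75

17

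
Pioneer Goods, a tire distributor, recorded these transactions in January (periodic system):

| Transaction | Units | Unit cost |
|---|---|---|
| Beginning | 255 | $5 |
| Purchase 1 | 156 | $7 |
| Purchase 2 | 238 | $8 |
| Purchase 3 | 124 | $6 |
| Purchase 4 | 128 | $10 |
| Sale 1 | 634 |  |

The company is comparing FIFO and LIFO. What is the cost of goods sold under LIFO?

COGS = $4,936

FIFO COGS: 255 @ $5 + 156 @ $7 + 223 @ $8 = $4,151
LIFO COGS: 128 @ $10 + 124 @ $6 + 238 @ $8 + 144 @ $7 = $4,936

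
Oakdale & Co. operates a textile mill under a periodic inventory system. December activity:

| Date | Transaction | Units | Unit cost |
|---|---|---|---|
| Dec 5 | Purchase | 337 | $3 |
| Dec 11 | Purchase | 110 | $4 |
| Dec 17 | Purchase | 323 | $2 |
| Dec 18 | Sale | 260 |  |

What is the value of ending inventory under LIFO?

Ending inventory = $1,577

Dec 18, 260 sold [LIFO — newest first]: 260 @ $2 = $520
Ending inventory: 337 @ $3 + 110 @ $4 + 63 @ $2 = $1,577
Check: goods available $2,097 = COGS $520 + ending $1,577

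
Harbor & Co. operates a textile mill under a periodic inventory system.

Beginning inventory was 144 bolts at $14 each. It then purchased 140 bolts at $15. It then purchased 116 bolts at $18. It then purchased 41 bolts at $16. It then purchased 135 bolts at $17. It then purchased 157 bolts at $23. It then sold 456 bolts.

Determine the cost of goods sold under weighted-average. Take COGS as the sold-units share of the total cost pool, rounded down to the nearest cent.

COGS = $7,941.74

Sale 1, sell 456: 456/733 × $12,766.00 → $7,941.74
Ending inventory (cost pool remaining) = $4,824.26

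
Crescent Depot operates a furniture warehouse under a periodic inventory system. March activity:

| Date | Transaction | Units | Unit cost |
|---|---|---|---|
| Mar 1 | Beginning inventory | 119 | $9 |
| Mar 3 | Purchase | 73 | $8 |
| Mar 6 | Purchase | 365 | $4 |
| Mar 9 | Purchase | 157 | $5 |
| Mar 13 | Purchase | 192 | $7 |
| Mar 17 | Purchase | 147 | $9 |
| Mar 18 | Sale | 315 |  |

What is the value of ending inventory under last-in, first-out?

Mar 18, 315 sold [LIFO — newest first]: 147 @ $9 + 168 @ $7 = $2,499
Ending inventory: 119 @ $9 + 73 @ $8 + 365 @ $4 + 157 @ $5 + 24 @ $7 = $4,068

Ending inventory = $4,068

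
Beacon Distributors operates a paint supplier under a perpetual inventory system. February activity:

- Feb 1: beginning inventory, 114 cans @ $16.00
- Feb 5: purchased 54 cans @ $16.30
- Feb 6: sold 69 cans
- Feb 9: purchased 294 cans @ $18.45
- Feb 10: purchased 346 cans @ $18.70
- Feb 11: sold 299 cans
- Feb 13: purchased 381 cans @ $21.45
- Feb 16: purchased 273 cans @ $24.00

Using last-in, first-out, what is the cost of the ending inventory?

Feb 6, 69 sold [LIFO — newest first]: 54 @ $16.30 + 15 @ $16.00 = $1,120.20
Feb 11, 299 sold [LIFO — newest first]: 299 @ $18.70 = $5,591.30
Total COGS = $1,120.20 + $5,591.30 = $6,711.50
Ending inventory: 99 @ $16.00 + 294 @ $18.45 + 47 @ $18.70 + 381 @ $21.45 + 273 @ $24.00 = $22,611.65
Check: goods available $29,323.15 = COGS $6,711.50 + ending $22,611.65

Ending inventory = $22,611.65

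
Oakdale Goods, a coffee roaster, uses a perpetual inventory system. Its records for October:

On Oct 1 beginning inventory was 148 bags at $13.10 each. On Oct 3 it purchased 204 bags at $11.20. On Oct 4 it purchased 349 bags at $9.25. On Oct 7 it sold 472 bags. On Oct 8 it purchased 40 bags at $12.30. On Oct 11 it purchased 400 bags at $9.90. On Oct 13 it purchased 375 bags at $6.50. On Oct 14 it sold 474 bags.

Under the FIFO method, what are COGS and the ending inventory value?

COGS = $9,973.35; ending inventory = $4,368.00

Oct 7, 472 sold [FIFO — oldest first]: 148 @ $13.10 + 204 @ $11.20 + 120 @ $9.25 = $5,333.60
Oct 14, 474 sold [FIFO — oldest first]: 229 @ $9.25 + 40 @ $12.30 + 205 @ $9.90 = $4,639.75
Total COGS = $5,333.60 + $4,639.75 = $9,973.35
Ending inventory: 195 @ $9.90 + 375 @ $6.50 = $4,368.00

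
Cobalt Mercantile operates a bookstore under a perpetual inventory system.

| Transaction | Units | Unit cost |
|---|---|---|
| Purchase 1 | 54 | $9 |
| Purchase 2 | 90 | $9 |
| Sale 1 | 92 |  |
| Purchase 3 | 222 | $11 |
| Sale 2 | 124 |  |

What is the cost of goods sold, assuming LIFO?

COGS = $2,192

Sale 1 (92) [LIFO — newest first]: 90 @ $9 + 2 @ $9 = $828
Sale 2 (124) [LIFO — newest first]: 124 @ $11 = $1,364
Total COGS = $828 + $1,364 = $2,192
Ending inventory: 52 @ $9 + 98 @ $11 = $1,546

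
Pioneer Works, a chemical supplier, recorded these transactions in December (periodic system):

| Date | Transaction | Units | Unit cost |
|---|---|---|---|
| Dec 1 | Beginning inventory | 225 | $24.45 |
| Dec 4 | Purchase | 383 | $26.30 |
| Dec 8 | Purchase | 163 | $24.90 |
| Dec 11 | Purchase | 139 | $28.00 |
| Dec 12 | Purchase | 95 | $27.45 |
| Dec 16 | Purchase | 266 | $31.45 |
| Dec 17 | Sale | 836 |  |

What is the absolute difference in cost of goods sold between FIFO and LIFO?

$2,021.20

FIFO COGS: 225 @ $24.45 + 383 @ $26.30 + 163 @ $24.90 + 65 @ $28.00 = $21,452.85
LIFO COGS: 266 @ $31.45 + 95 @ $27.45 + 139 @ $28.00 + 163 @ $24.90 + 173 @ $26.30 = $23,474.05
Difference = |$21,452.85 − $23,474.05| = $2,021.20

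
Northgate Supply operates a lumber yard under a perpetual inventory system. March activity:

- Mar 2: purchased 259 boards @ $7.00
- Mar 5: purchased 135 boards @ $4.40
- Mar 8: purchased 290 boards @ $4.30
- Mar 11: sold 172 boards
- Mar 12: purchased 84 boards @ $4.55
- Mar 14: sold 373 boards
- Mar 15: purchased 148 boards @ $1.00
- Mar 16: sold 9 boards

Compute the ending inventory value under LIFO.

Mar 11, 172 sold [LIFO — newest first]: 172 @ $4.30 = $739.60
Mar 14, 373 sold [LIFO — newest first]: 84 @ $4.55 + 118 @ $4.30 + 135 @ $4.40 + 36 @ $7.00 = $1,735.60
Mar 16, 9 sold [LIFO — newest first]: 9 @ $1.00 = $9.00
Total COGS = $739.60 + $1,735.60 + $9.00 = $2,484.20
Ending inventory: 223 @ $7.00 + 139 @ $1.00 = $1,700.00

Ending inventory = $1,700.00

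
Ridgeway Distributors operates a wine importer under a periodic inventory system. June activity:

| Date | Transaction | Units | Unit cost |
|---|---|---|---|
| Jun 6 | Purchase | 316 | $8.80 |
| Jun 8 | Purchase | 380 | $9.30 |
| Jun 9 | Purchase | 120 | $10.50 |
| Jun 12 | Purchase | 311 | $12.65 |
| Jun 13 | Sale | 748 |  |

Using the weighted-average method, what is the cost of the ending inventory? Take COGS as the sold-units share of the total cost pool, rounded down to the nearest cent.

Ending inventory = $3,870.36

Jun 13, sell 748: 748/1127 × $11,508.95 → $7,638.59
Ending inventory (cost pool remaining) = $3,870.36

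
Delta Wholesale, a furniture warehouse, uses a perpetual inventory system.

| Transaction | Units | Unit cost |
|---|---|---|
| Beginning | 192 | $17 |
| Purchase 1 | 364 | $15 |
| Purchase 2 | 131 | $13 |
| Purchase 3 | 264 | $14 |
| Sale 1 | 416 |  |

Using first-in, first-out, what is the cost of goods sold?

COGS = $6,624

Sale 1 (416) [FIFO — oldest first]: 192 @ $17 + 224 @ $15 = $6,624
Ending inventory: 140 @ $15 + 131 @ $13 + 264 @ $14 = $7,499
Check: goods available $14,123 = COGS $6,624 + ending $7,499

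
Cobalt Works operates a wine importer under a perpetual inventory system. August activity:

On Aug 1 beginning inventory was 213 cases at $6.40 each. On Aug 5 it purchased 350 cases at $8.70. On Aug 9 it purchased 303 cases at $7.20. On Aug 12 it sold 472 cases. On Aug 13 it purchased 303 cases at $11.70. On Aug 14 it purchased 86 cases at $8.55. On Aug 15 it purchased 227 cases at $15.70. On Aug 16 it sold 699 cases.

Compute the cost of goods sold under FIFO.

COGS = $10,152.00

Aug 12, 472 sold [FIFO — oldest first]: 213 @ $6.40 + 259 @ $8.70 = $3,616.50
Aug 16, 699 sold [FIFO — oldest first]: 91 @ $8.70 + 303 @ $7.20 + 303 @ $11.70 + 2 @ $8.55 = $6,535.50
Total COGS = $3,616.50 + $6,535.50 = $10,152.00
Ending inventory: 84 @ $8.55 + 227 @ $15.70 = $4,282.10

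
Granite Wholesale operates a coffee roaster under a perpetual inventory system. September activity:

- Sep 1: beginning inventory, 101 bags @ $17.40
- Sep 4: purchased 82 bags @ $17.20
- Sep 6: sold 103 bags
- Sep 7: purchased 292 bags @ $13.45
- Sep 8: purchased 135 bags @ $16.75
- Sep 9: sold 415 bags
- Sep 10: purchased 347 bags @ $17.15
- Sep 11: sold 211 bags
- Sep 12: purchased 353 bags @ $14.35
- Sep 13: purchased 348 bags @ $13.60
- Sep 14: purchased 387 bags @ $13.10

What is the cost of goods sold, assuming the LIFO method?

COGS = $11,421.70

Sep 6, 103 sold [LIFO — newest first]: 82 @ $17.20 + 21 @ $17.40 = $1,775.80
Sep 9, 415 sold [LIFO — newest first]: 135 @ $16.75 + 280 @ $13.45 = $6,027.25
Sep 11, 211 sold [LIFO — newest first]: 211 @ $17.15 = $3,618.65
Total COGS = $1,775.80 + $6,027.25 + $3,618.65 = $11,421.70
Ending inventory: 80 @ $17.40 + 12 @ $13.45 + 136 @ $17.15 + 353 @ $14.35 + 348 @ $13.60 + 387 @ $13.10 = $18,753.85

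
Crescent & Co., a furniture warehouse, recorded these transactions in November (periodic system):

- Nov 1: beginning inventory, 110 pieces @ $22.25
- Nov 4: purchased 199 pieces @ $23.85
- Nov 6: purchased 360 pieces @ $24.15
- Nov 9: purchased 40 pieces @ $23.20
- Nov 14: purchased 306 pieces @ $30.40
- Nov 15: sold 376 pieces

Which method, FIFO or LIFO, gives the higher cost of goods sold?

LIFO

FIFO COGS: 110 @ $22.25 + 199 @ $23.85 + 67 @ $24.15 = $8,811.70
LIFO COGS: 306 @ $30.40 + 40 @ $23.20 + 30 @ $24.15 = $10,954.90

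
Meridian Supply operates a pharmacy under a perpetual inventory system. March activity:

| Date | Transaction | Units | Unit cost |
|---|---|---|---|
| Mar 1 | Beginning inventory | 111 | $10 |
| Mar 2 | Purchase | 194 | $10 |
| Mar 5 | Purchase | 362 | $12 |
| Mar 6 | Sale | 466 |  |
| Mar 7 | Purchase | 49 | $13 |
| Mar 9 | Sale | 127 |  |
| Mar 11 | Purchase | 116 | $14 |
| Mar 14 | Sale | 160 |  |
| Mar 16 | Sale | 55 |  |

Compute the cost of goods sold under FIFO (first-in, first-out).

Mar 6, 466 sold [FIFO — oldest first]: 111 @ $10 + 194 @ $10 + 161 @ $12 = $4,982
Mar 9, 127 sold [FIFO — oldest first]: 127 @ $12 = $1,524
Mar 14, 160 sold [FIFO — oldest first]: 74 @ $12 + 49 @ $13 + 37 @ $14 = $2,043
Mar 16, 55 sold [FIFO — oldest first]: 55 @ $14 = $770
Total COGS = $4,982 + $1,524 + $2,043 + $770 = $9,319
Ending inventory: 24 @ $14 = $336

COGS = $9,319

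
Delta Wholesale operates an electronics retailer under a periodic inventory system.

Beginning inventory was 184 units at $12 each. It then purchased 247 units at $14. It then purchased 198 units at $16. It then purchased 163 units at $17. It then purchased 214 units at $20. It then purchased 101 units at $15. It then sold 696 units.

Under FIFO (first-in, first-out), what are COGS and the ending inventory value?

Sale 1 (696) [FIFO — oldest first]: 184 @ $12 + 247 @ $14 + 198 @ $16 + 67 @ $17 = $9,973
Ending inventory: 96 @ $17 + 214 @ $20 + 101 @ $15 = $7,427

COGS = $9,973; ending inventory = $7,427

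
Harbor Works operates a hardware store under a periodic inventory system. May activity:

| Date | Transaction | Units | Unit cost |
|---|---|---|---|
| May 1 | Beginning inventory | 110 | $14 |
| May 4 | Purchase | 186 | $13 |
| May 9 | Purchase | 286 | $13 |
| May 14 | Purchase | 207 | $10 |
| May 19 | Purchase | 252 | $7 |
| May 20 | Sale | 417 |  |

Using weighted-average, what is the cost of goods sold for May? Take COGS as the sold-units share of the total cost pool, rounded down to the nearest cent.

COGS = $4,610.63

May 20, sell 417: 417/1041 × $11,510.00 → $4,610.63
Ending inventory (cost pool remaining) = $6,899.37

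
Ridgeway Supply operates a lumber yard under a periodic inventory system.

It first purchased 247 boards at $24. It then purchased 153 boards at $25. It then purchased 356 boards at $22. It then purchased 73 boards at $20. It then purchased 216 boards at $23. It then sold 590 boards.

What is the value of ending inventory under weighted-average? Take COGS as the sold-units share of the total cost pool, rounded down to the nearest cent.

Sale 1, sell 590: 590/1045 × $24,013.00 → $13,557.57
Ending inventory (cost pool remaining) = $10,455.43

Ending inventory = $10,455.43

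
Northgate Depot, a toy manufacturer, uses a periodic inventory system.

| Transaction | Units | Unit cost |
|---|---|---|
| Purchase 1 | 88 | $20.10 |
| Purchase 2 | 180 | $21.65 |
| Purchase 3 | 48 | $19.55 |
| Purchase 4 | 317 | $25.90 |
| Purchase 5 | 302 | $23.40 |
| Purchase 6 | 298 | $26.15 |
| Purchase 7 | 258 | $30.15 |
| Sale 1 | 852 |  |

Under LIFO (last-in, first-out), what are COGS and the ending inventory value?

COGS = $22,497.80; ending inventory = $14,954.90

Sale 1 (852) [LIFO — newest first]: 258 @ $30.15 + 298 @ $26.15 + 296 @ $23.40 = $22,497.80
Ending inventory: 88 @ $20.10 + 180 @ $21.65 + 48 @ $19.55 + 317 @ $25.90 + 6 @ $23.40 = $14,954.90
Check: goods available $37,452.70 = COGS $22,497.80 + ending $14,954.90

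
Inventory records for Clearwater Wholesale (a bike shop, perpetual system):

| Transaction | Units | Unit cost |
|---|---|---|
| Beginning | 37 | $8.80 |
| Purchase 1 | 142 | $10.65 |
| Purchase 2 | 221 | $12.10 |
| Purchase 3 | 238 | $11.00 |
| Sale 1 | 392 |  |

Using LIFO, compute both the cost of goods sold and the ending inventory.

COGS = $4,481.40; ending inventory = $2,648.60

Sale 1 (392) [LIFO — newest first]: 238 @ $11.00 + 154 @ $12.10 = $4,481.40
Ending inventory: 37 @ $8.80 + 142 @ $10.65 + 67 @ $12.10 = $2,648.60
Check: goods available $7,130.00 = COGS $4,481.40 + ending $2,648.60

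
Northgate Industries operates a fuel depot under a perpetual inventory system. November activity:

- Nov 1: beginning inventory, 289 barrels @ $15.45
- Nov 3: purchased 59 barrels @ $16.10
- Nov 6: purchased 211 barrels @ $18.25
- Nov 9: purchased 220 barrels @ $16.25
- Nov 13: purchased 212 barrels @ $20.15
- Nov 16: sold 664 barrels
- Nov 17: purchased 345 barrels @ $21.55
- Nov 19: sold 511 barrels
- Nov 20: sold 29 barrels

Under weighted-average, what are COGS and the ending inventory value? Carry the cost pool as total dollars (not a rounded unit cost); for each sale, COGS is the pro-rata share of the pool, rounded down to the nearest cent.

After Nov 1: 289 on hand, pool $4,465.05 (≈ $15.4500 each)
After Nov 3: 348 on hand, pool $5,414.95 (≈ $15.5602 each)
After Nov 6: 559 on hand, pool $9,265.70 (≈ $16.5755 each)
After Nov 9: 779 on hand, pool $12,840.70 (≈ $16.4836 each)
After Nov 13: 991 on hand, pool $17,112.50 (≈ $17.2679 each)
Nov 16, sell 664: 664/991 × $17,112.50 → $11,465.89
After Nov 17: 672 on hand, pool $13,081.36 (≈ $19.4663 each)
Nov 19, sell 511: 511/672 × $13,081.36 → $9,947.28
Nov 20, sell 29: 29/161 × $3,134.08 → $564.52
Total COGS = $11,465.89 + $9,947.28 + $564.52 = $21,977.69
Ending inventory (cost pool remaining) = $2,569.56

COGS = $21,977.69; ending inventory = $2,569.56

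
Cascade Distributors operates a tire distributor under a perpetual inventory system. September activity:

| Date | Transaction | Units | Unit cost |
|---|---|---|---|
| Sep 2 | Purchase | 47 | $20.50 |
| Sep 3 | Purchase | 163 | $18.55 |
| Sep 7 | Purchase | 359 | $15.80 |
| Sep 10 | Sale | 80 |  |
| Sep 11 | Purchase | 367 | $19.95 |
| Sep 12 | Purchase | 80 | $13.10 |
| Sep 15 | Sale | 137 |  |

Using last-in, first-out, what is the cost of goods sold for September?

Sep 10, 80 sold [LIFO — newest first]: 80 @ $15.80 = $1,264.00
Sep 15, 137 sold [LIFO — newest first]: 80 @ $13.10 + 57 @ $19.95 = $2,185.15
Total COGS = $1,264.00 + $2,185.15 = $3,449.15
Ending inventory: 47 @ $20.50 + 163 @ $18.55 + 279 @ $15.80 + 310 @ $19.95 = $14,579.85
Check: goods available $18,029.00 = COGS $3,449.15 + ending $14,579.85

COGS = $3,449.15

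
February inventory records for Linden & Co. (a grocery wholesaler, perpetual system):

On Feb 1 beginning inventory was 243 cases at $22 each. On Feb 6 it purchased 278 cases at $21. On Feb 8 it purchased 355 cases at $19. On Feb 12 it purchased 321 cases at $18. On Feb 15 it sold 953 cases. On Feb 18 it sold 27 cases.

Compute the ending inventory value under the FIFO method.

Ending inventory = $3,906

Feb 15, 953 sold [FIFO — oldest first]: 243 @ $22 + 278 @ $21 + 355 @ $19 + 77 @ $18 = $19,315
Feb 18, 27 sold [FIFO — oldest first]: 27 @ $18 = $486
Total COGS = $19,315 + $486 = $19,801
Ending inventory: 217 @ $18 = $3,906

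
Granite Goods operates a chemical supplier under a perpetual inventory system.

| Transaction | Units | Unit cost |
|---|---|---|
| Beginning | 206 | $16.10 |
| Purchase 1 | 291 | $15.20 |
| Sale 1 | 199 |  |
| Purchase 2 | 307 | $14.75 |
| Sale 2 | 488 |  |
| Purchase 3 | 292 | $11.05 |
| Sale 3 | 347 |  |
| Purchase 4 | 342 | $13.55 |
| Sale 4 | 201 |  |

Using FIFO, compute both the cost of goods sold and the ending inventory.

Sale 1 (199) [FIFO — oldest first]: 199 @ $16.10 = $3,203.90
Sale 2 (488) [FIFO — oldest first]: 7 @ $16.10 + 291 @ $15.20 + 190 @ $14.75 = $7,338.40
Sale 3 (347) [FIFO — oldest first]: 117 @ $14.75 + 230 @ $11.05 = $4,267.25
Sale 4 (201) [FIFO — oldest first]: 62 @ $11.05 + 139 @ $13.55 = $2,568.55
Total COGS = $3,203.90 + $7,338.40 + $4,267.25 + $2,568.55 = $17,378.10
Ending inventory: 203 @ $13.55 = $2,750.65
Check: goods available $20,128.75 = COGS $17,378.10 + ending $2,750.65

COGS = $17,378.10; ending inventory = $2,750.65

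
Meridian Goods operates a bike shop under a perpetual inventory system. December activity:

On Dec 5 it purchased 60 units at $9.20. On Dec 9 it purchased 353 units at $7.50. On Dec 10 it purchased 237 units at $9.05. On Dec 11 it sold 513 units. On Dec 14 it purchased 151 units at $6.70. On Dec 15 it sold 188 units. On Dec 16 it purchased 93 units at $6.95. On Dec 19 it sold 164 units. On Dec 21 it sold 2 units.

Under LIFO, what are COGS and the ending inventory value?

COGS = $6,754.00; ending inventory = $248.40

Dec 11, 513 sold [LIFO — newest first]: 237 @ $9.05 + 276 @ $7.50 = $4,214.85
Dec 15, 188 sold [LIFO — newest first]: 151 @ $6.70 + 37 @ $7.50 = $1,289.20
Dec 19, 164 sold [LIFO — newest first]: 93 @ $6.95 + 40 @ $7.50 + 31 @ $9.20 = $1,231.55
Dec 21, 2 sold [LIFO — newest first]: 2 @ $9.20 = $18.40
Total COGS = $4,214.85 + $1,289.20 + $1,231.55 + $18.40 = $6,754.00
Ending inventory: 27 @ $9.20 = $248.40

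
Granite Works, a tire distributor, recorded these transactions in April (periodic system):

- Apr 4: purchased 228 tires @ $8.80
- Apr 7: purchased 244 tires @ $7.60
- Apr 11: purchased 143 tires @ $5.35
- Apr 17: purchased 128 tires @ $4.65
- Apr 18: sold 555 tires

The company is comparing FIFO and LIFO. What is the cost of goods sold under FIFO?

COGS = $4,304.85

FIFO COGS: 228 @ $8.80 + 244 @ $7.60 + 83 @ $5.35 = $4,304.85
LIFO COGS: 128 @ $4.65 + 143 @ $5.35 + 244 @ $7.60 + 40 @ $8.80 = $3,566.65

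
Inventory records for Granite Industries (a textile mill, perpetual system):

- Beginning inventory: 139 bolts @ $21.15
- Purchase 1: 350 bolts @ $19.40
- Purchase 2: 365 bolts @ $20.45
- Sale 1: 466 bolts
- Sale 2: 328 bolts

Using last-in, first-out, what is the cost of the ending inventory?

Ending inventory = $1,269.00

Sale 1 (466) [LIFO — newest first]: 365 @ $20.45 + 101 @ $19.40 = $9,423.65
Sale 2 (328) [LIFO — newest first]: 249 @ $19.40 + 79 @ $21.15 = $6,501.45
Total COGS = $9,423.65 + $6,501.45 = $15,925.10
Ending inventory: 60 @ $21.15 = $1,269.00
Check: goods available $17,194.10 = COGS $15,925.10 + ending $1,269.00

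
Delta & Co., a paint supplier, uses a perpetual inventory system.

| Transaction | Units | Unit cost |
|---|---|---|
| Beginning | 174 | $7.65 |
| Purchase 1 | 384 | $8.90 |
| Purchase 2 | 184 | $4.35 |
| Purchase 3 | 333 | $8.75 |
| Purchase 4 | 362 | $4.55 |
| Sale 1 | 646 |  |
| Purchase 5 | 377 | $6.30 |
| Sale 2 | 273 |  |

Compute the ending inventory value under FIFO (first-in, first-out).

Sale 1 (646) [FIFO — oldest first]: 174 @ $7.65 + 384 @ $8.90 + 88 @ $4.35 = $5,131.50
Sale 2 (273) [FIFO — oldest first]: 96 @ $4.35 + 177 @ $8.75 = $1,966.35
Total COGS = $5,131.50 + $1,966.35 = $7,097.85
Ending inventory: 156 @ $8.75 + 362 @ $4.55 + 377 @ $6.30 = $5,387.20

Ending inventory = $5,387.20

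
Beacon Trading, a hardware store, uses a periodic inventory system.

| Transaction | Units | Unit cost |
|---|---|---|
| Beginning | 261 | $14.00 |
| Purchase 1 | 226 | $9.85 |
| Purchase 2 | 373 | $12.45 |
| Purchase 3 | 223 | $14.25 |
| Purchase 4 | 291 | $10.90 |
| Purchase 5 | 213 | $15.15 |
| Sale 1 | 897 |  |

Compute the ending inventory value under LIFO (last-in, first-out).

Ending inventory = $8,407.45

Sale 1 (897) [LIFO — newest first]: 213 @ $15.15 + 291 @ $10.90 + 223 @ $14.25 + 170 @ $12.45 = $11,693.10
Ending inventory: 261 @ $14.00 + 226 @ $9.85 + 203 @ $12.45 = $8,407.45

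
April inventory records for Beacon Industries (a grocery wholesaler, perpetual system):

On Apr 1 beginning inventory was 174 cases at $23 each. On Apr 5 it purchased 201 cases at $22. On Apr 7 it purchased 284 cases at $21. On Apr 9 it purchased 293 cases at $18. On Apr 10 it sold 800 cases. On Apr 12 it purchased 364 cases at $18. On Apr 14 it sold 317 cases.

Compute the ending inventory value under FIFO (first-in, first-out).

Apr 10, 800 sold [FIFO — oldest first]: 174 @ $23 + 201 @ $22 + 284 @ $21 + 141 @ $18 = $16,926
Apr 14, 317 sold [FIFO — oldest first]: 152 @ $18 + 165 @ $18 = $5,706
Total COGS = $16,926 + $5,706 = $22,632
Ending inventory: 199 @ $18 = $3,582
Check: goods available $26,214 = COGS $22,632 + ending $3,582

Ending inventory = $3,582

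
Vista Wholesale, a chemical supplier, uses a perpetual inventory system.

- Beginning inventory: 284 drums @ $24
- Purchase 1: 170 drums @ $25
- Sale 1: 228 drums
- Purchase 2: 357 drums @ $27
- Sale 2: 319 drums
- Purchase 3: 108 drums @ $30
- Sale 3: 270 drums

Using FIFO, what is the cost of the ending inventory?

Ending inventory = $3,060

Sale 1 (228) [FIFO — oldest first]: 228 @ $24 = $5,472
Sale 2 (319) [FIFO — oldest first]: 56 @ $24 + 170 @ $25 + 93 @ $27 = $8,105
Sale 3 (270) [FIFO — oldest first]: 264 @ $27 + 6 @ $30 = $7,308
Total COGS = $5,472 + $8,105 + $7,308 = $20,885
Ending inventory: 102 @ $30 = $3,060
Check: goods available $23,945 = COGS $20,885 + ending $3,060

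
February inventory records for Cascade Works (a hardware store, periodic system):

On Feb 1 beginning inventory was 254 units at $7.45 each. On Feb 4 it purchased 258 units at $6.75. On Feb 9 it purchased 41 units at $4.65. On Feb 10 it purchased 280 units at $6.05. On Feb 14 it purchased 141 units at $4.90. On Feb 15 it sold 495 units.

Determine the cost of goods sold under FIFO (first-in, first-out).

Feb 15, 495 sold [FIFO — oldest first]: 254 @ $7.45 + 241 @ $6.75 = $3,519.05
Ending inventory: 17 @ $6.75 + 41 @ $4.65 + 280 @ $6.05 + 141 @ $4.90 = $2,690.30
Check: goods available $6,209.35 = COGS $3,519.05 + ending $2,690.30

COGS = $3,519.05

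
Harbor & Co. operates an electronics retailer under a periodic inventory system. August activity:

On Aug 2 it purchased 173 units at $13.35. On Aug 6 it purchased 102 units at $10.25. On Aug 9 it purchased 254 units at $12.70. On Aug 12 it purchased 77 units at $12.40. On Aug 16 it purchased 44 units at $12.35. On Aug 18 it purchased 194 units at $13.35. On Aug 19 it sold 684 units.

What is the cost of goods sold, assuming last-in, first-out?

Aug 19, 684 sold [LIFO — newest first]: 194 @ $13.35 + 44 @ $12.35 + 77 @ $12.40 + 254 @ $12.70 + 102 @ $10.25 + 13 @ $13.35 = $8,532.95
Ending inventory: 160 @ $13.35 = $2,136.00
Check: goods available $10,668.95 = COGS $8,532.95 + ending $2,136.00

COGS = $8,532.95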